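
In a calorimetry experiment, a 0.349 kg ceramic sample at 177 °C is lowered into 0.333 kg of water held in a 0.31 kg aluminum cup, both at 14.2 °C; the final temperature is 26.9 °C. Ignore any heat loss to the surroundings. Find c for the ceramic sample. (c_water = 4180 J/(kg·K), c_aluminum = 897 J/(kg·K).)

Net heat exchanged in the isolated system is zero:
0.349×c×(26.9 − 177) + 0.333×4180×(26.9 − 14.2) + 0.31×897×(26.9 − 14.2) = 0
-52.38 c = -21209
c = -21209/-52.38 ≈ 404.9 J/(kg·K)

c ≈ 405 J/(kg·K)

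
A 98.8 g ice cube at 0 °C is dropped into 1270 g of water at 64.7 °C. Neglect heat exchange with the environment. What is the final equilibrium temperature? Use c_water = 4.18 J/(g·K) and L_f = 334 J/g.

Net heat exchanged in the isolated system is zero:
melt ice: 98.8×334 = 32999
  meltwater 0→T: 98.8×4.18×T = 412.98 T
  water cools: 1270×4.18×(T − 64.7) = 5308.6(T − 64.7)
5721.6 T = 343466 − 32999 = 310467
T ≈ 54.26 °C — above 0 °C, consistent with complete melting.

T_f ≈ 54.3 °C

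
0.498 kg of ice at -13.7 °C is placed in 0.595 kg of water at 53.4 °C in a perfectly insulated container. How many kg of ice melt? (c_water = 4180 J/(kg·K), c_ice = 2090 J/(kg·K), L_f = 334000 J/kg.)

m_melted ≈ 0.355 kg

Water can give up m c ΔT = 0.595·4180·53.4 = 132811 J before reaching 0 °C.
Warming the ice to 0 °C takes 0.498·2090·13.7 = 14259 J, leaving 118552 J for melting.
To melt every bit of ice: 0.498·334000 = 166332 J.
Since 118552 < 166332 J, not all the ice melts; equilibrium is at 0 °C.
m_melt = 118552 / L_f = 0.3549 kg.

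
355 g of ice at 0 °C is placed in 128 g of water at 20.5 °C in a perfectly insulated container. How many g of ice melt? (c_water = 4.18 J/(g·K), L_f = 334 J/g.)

m_melted ≈ 32.8 g

Cooling the water to 0 °C releases 128·4.18·20.5 = 10968 J.
To melt every bit of ice: 355·334 = 118570 J.
Since 10968 < 118570 J, not all the ice melts; equilibrium is at 0 °C.
m_melted·334 = 10968  ⇒  m_melted ≈ 32.84 g.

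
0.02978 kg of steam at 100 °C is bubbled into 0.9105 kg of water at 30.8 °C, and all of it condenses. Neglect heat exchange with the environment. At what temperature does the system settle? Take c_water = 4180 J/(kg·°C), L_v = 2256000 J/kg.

Energy balance with sensible and latent terms:
latent heat released on condensation: 0.02978·2256000 = 67184
  condensed water 100 °C→T: 124.48(T − 100)
  water warms: 0.9105·4180·(T − 30.8) = 3805.9(T − 30.8)
3930.4 T = 67184 + 12448 + 117221 = 196853
T ≈ 50.09 °C, under the boiling point, so the assumption holds.

T_f ≈ 50.1 °C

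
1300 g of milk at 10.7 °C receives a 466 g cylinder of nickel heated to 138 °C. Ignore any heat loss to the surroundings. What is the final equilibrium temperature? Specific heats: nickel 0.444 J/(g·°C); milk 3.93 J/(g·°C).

T_f ≈ 15.7 °C

Net heat exchanged in the isolated system is zero:
466·0.444·(T − 138) + 1300·3.93·(T − 10.7) = 0
206.9(T − 138) + 5109(T − 10.7) = 0
(206.9 + 5109) T = 206.9·138 + 5109·10.7
T = 83219/5315.9 ≈ 15.65 °C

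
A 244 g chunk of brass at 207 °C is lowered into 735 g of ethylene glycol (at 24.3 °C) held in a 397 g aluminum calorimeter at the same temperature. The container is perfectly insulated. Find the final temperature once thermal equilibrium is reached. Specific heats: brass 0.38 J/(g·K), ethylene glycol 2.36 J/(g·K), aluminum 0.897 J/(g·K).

T_f = Σ m_i c_i T_i / Σ m_i c_i:
T_f = (92.72·207 + 1734.6·24.3 + 356.11·24.3) / (92.72 + 1734.6 + 356.11)
    = 69997 / 2183.4 ≈ 32.06 °C

T_f ≈ 32.1 °C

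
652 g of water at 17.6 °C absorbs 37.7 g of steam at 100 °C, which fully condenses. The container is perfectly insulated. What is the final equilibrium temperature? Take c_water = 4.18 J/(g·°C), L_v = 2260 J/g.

Net heat exchanged in the isolated system is zero:
latent heat released on condensation: 37.7×2260 = 85202
  condensed water 100 °C→T: 157.59(T − 100)
  original water: 2725.4(T − 17.6)
2882.9 T = 85202 + 15759 + 47966 = 148927
T ≈ 51.66 °C, under the boiling point, so the assumption holds.

T_f ≈ 51.7 °C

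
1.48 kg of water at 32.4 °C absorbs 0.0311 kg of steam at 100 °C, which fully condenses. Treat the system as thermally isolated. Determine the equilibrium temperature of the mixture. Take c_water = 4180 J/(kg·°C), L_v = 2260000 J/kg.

T_f ≈ 44.9 °C

Sum of m c ΔT and latent-heat terms is zero:
latent heat released on condensation: 0.0311·2260000 = 70286; condensed water 100 °C→T: 130(T − 100); original water: 6186.4(T − 32.4)
6316.4 T = 70286 + 13000 + 200439 = 283725
T ≈ 44.92 °C (< 100 °C, so full condensation is consistent).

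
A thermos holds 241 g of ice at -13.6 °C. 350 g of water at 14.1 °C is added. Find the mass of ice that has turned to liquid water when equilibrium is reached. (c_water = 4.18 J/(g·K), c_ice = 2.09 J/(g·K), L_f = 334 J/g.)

Water can give up m c ΔT = 350×4.18×14.1 = 20628 J before reaching 0 °C.
Warming the ice to 0 °C takes 241×2.09×13.6 = 6850.2 J, leaving 13778 J for melting.
To melt every bit of ice: 241×334 = 80494 J.
That's not enough to melt it all — equilibrium is at 0 °C with ice remaining.
Mass melted = 13778/334 ≈ 41.25 g.

m_melted ≈ 41.3 g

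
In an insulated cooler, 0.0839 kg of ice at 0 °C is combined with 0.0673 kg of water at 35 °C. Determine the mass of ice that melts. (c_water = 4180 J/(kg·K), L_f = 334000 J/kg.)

Heat available from the water dropping to 0 °C: 0.0673·4180·35 = 9846 J.
Melting all 0.0839 kg of ice would need 0.0839·334000 = 28023 J.
9846 J < 28023 J, so only part of the ice melts and the system sits at 0 °C.
m_melt = 9846 / L_f = 0.02948 kg.

m_melted ≈ 0.0295 kg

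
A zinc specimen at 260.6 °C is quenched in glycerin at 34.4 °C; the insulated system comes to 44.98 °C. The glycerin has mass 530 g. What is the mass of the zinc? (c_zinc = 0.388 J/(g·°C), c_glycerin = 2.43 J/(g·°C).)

m ≈ 163 g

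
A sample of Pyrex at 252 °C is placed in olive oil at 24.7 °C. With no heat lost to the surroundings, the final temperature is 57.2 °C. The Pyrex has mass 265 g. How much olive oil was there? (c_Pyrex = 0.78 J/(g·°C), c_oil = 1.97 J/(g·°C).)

Energy conservation, ΣQ = 0:
265×0.78×(57.2 − 252) + m×1.97×(57.2 − 24.7) = 0
64.03 m = 40265
m = 40265/64.03 ≈ 628.9 g

m ≈ 629 g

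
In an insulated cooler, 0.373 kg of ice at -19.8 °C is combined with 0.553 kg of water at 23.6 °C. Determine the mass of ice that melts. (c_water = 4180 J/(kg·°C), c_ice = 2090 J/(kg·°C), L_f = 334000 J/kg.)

m_melted ≈ 0.117 kg

Cooling the water to 0 °C releases 0.553·4180·23.6 = 54552 J.
Of that, 0.373·2090·19.8 = 15435 J goes to bring the ice to 0 °C, leaving 39117 J.
Melting all 0.373 kg of ice would need 0.373·334000 = 124582 J.
39117 J < 124582 J, so only part of the ice melts and the system sits at 0 °C.
m_melt = 39117 / L_f = 0.1171 kg.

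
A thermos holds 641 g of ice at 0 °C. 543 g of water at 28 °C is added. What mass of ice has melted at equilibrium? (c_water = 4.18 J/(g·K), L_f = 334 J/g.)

m_melted ≈ 190 g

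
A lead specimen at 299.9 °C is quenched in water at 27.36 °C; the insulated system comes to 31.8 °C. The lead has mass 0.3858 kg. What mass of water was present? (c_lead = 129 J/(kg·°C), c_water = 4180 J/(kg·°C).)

|Q_lead| = |Q_water|:
0.3858×129×(299.9 − 31.8) = m×4180×(31.8 − 27.36)
18559 m = 13343  ⇒  m ≈ 0.7189 kg

m ≈ 0.719 kg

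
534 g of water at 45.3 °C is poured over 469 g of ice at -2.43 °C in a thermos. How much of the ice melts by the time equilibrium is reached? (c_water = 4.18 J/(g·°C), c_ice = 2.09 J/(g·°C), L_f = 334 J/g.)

m_melted ≈ 296 g

Heat available from the water dropping to 0 °C: 534·4.18·45.3 = 101115 J.
Of that, 469·2.09·2.43 = 2381.9 J goes to bring the ice to 0 °C, leaving 98733 J.
Melting all 469 g of ice would need 469·334 = 156646 J.
That's not enough to melt it all — equilibrium is at 0 °C with ice remaining.
m_melt = 98733 / L_f = 295.6 g.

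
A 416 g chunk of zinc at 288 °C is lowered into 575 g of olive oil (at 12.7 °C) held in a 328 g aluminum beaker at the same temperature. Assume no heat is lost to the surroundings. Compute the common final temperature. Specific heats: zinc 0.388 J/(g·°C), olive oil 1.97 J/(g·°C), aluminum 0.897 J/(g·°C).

Heat gained plus heat lost sum to zero:
416×0.388×(T − 288) + 575×1.97×(T − 12.7) + 328×0.897×(T − 12.7) = 0
1588.4 T = 64608
T = 64608 / 1588.4 = 40.7 °C

T_f ≈ 40.7 °C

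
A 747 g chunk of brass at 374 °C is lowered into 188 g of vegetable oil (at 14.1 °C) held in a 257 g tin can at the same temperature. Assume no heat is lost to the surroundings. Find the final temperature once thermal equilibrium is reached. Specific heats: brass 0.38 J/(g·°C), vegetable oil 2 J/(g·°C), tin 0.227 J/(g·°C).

T_f ≈ 156.3 °C

T_f = Σ m_i c_i T_i / Σ m_i c_i:
T_f = (283.86*374 + 376*14.1 + 58.34*14.1) / (283.86 + 376 + 58.34)
    = 112288 / 718.2 ≈ 156.35 °C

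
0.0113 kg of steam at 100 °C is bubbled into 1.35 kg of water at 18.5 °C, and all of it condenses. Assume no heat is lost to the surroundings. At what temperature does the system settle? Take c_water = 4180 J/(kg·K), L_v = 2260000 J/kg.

Setting the total heat transfer to zero:
steam→water at 100 °C releases m L_v = 0.0113×2260000 = 25538; condensed water 100 °C→T: 47.23(T − 100); water warms: 1.35×4180×(T − 18.5) = 5643(T − 18.5)
5690.2 T = 25538 + 4723.4 + 104396 = 134657
T ≈ 23.66 °C, under the boiling point, so the assumption holds.

T_f ≈ 23.7 °C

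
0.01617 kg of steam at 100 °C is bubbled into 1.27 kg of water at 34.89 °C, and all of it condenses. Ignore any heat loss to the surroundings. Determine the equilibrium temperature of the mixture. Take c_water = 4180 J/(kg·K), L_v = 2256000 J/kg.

T_f ≈ 42.5 °C

Energy conservation, ΣQ = 0:
condense steam: −0.01617×2256000 = −36480
  condensed water 100 °C→T: 67.59(T − 100)
  original water: 5308.6(T − 34.89)
5376.2 T = 36480 + 6759.1 + 185217 = 228456
T ≈ 42.49 °C, under the boiling point, so the assumption holds.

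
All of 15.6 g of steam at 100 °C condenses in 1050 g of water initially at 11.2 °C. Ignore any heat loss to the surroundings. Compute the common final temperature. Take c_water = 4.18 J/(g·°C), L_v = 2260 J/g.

Conservation of energy gives ΣQ = 0:
steam→water at 100 °C releases m L_v = 15.6·2260 = 35256
  condensate cools 100→T: 15.6·4.18·(T − 100) = 65.21(T − 100)
  original water: 4389(T − 11.2)
4454.2 T = 35256 + 6520.8 + 49157 = 90934
T ≈ 20.42 °C — below 100 °C, confirming all the steam condensed.

T_f ≈ 20.4 °C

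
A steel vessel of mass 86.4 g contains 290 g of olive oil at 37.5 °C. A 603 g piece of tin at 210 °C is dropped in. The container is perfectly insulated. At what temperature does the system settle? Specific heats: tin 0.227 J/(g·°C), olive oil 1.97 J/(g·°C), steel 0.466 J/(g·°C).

Setting the total heat transfer to zero:
603×0.227×(T − 210) + 290×1.97×(T − 37.5) + 86.4×0.466×(T − 37.5) = 0
136.88(T − 210) + 571.3(T − 37.5) + 40.26(T − 37.5) = 0
(136.88 + 571.3 + 40.26) T = 136.88×210 + 571.3×37.5 + 40.26×37.5
T = 51679/748.44 ≈ 69.05 °C

T_f ≈ 69.0 °C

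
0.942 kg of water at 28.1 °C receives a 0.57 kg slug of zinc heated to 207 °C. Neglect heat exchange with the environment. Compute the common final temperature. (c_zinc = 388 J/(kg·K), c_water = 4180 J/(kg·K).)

T_f ≈ 37.6 °C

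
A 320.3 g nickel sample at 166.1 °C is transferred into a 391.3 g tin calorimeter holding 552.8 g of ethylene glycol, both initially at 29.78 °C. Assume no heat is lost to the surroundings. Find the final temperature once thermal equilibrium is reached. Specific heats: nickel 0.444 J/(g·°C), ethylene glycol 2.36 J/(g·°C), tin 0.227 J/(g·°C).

T_f ≈ 42.4 °C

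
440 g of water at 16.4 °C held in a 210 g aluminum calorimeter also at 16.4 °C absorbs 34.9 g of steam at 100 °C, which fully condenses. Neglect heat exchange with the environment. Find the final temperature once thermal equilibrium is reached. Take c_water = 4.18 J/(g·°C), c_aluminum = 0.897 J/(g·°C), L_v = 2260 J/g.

Sum of m c ΔT and latent-heat terms is zero:
condense steam: −34.9·2260 = −78874
  condensed water 100 °C→T: 145.88(T − 100)
  water warms: 440·4.18·(T − 16.4) = 1839.2(T − 16.4)
  aluminum cup: 210·0.897·(T − 16.4) = 188.37(T − 16.4)
2173.5 T = 78874 + 14588 + 33252 = 126714
T ≈ 58.30 °C, under the boiling point, so the assumption holds.

T_f ≈ 58.3 °C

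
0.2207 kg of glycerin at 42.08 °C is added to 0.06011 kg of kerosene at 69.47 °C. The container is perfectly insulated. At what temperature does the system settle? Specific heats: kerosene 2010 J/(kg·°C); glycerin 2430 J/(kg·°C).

|Q_kerosene| = |Q_glycerin|:
0.06011*2010*(69.47 − T) = 0.2207*2430*(T − 42.08)
120.82(69.47 − T) = 536.3(T − 42.08)
657.12 T = 30961  ⇒  T ≈ 47.12 °C

T_f ≈ 47.1 °C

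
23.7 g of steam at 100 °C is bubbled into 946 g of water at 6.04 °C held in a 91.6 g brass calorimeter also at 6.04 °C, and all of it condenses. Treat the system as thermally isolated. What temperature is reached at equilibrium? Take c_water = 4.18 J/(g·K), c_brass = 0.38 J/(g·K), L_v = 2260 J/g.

T_f ≈ 21.4 °C

Energy balance with sensible and latent terms:
condense steam: −23.7·2260 = −53562
  condensate cools 100→T: 23.7·4.18·(T − 100) = 99.07(T − 100)
  original water: 3954.3(T − 6.04)
  brass cup: 91.6·0.38·(T − 6.04) = 34.81(T − 6.04)
4088.2 T = 53562 + 9906.6 + 24094 = 87563
T ≈ 21.42 °C — below 100 °C, confirming all the steam condensed.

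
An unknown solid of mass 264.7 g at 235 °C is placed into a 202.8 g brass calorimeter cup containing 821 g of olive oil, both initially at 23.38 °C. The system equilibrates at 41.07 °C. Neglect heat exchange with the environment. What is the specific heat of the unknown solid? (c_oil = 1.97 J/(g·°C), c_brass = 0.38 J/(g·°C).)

c ≈ 0.584 J/(g·°C)

Conservation of energy gives ΣQ = 0:
264.7×c×(41.07 − 235) + 821×1.97×(41.07 − 23.38) + 202.8×0.38×(41.07 − 23.38) = 0
-51333 c = -29975
c = -29975/-51333 ≈ 0.5839 J/(g·°C)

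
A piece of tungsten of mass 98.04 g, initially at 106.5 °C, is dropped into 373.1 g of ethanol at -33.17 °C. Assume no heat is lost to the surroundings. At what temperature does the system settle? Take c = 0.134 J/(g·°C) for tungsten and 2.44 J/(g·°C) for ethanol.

Net heat exchanged in the isolated system is zero:
98.04·0.134·(T − 106.5) + 373.1·2.44·(T − (-33.17)) = 0
13.14(T − 106.5) + 910.36(T − (-33.17)) = 0
(13.14 + 910.36) T = 13.14·106.5 + 910.36·(-33.17)
T = -28798 / 923.5 = -31.2 °C

T_f ≈ -31.2 °C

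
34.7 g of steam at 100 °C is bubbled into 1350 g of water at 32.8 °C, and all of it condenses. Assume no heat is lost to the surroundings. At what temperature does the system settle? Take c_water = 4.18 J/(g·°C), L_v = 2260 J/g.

T_f ≈ 48.0 °C

Energy balance with sensible and latent terms:
latent heat released on condensation: 34.7·2260 = 78422
  condensate cools 100→T: 34.7·4.18·(T − 100) = 145.05(T − 100)
  water warms: 1350·4.18·(T − 32.8) = 5643(T − 32.8)
5788 T = 78422 + 14505 + 185090 = 278017
T ≈ 48.03 °C — below 100 °C, confirming all the steam condensed.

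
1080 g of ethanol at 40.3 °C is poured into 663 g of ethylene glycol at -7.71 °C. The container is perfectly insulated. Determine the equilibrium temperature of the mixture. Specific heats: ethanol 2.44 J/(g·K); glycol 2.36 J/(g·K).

Heat gained plus heat lost sum to zero:
1080·2.44·(T − 40.3) + 663·2.36·(T − (-7.71)) = 0
2635.2(T − 40.3) + 1564.7(T − (-7.71)) = 0
4199.9 T = 94135
T = 94135 / 4199.9 = 22.4 °C

T_f ≈ 22.4 °C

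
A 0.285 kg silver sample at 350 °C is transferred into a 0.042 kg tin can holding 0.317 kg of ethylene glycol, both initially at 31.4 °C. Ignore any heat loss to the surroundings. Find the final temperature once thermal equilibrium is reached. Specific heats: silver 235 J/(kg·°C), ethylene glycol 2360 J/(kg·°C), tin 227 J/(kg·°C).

T_f = Σ m_i c_i T_i / Σ m_i c_i:
T_f = (66.97*350 + 748.12*31.4 + 9.534*31.4) / (66.97 + 748.12 + 9.534)
    = 47232 / 824.63 ≈ 57.28 °C

T_f ≈ 57.3 °C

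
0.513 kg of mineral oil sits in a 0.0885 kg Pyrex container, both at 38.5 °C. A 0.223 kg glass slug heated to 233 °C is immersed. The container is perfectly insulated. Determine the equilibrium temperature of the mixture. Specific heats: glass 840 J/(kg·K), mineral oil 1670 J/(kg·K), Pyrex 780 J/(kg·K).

With ΣQ=0 the equilibrium temperature is the m·c-weighted mean:
T_f = (187.32·233 + 856.71·38.5 + 69.03·38.5) / (187.32 + 856.71 + 69.03)
    = 79287 / 1113.1 ≈ 71.23 °C

T_f ≈ 71.2 °C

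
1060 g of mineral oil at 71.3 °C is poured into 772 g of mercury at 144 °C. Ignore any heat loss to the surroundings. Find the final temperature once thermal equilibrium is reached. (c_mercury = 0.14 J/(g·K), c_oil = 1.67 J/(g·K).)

Heat lost by the mercury equals heat gained by the oil:
772·0.14·(144 − T) = 1060·1.67·(T − 71.3)
108.08(144 − T) = 1770.2(T − 71.3)
1878.3 T = 141779  ⇒  T ≈ 75.48 °C

T_f ≈ 75.5 °C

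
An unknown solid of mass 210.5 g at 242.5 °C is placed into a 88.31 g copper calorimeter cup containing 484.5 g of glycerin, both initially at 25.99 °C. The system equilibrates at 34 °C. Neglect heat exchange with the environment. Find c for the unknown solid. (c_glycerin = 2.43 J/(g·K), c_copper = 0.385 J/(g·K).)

Let T be the final temperature. ΣQ_i = 0:
210.5·c·(34 − 242.5) + 484.5·2.43·(34 − 25.99) + 88.31·0.385·(34 − 25.99) = 0
-43889 c = -9702.8
c = -9702.8/-43889 ≈ 0.2211 J/(g·K)

c ≈ 0.221 J/(g·K)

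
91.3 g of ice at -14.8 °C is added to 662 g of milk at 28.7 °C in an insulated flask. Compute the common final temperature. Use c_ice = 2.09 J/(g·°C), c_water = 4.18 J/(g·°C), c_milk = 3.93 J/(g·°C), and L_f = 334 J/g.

Conservation of energy gives ΣQ = 0:
ice -14.8→0 °C: 91.3×2.09×14.8 = 2824.1
  melt ice: 91.3×334 = 30494
  meltwater 0→T: 91.3×4.18×T = 381.63 T
  milk cools: 662×3.93×(T − 28.7) = 2601.7(T − 28.7)
2983.3 T = 74668 − 33318 = 41349
T ≈ 13.86 °C. Since T > 0 °C, the all-ice-melts assumption holds.

T_f ≈ 13.9 °C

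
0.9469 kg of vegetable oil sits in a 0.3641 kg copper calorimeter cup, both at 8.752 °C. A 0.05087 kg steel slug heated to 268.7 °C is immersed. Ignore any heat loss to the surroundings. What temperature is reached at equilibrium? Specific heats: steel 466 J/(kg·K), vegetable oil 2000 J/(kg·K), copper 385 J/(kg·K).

T_f ≈ 11.7 °C

Energy conservation, ΣQ = 0:
0.05087×466×(T − 268.7) + 0.9469×2000×(T − 8.752) + 0.3641×385×(T − 8.752) = 0
23.71(T − 268.7) + 1893.8(T − 8.752) + 140.18(T − 8.752) = 0
(23.71 + 1893.8 + 140.18) T = 23.71×268.7 + 1893.8×8.752 + 140.18×8.752
T ≈ 11.75 °C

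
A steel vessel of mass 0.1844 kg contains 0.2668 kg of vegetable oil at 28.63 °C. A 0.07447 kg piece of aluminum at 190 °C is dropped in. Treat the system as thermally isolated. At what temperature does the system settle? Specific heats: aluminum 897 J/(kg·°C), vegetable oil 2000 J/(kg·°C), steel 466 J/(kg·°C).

T_f ≈ 44.3 °C

Energy conservation, ΣQ = 0:
0.07447*897*(T − 190) + 0.2668*2000*(T − 28.63) + 0.1844*466*(T − 28.63) = 0
66.8(T − 190) + 533.6(T − 28.63) + 85.93(T − 28.63) = 0
(66.8 + 533.6 + 85.93) T = 66.8*190 + 533.6*28.63 + 85.93*28.63
T = 30429 / 686.33 = 44.3 °C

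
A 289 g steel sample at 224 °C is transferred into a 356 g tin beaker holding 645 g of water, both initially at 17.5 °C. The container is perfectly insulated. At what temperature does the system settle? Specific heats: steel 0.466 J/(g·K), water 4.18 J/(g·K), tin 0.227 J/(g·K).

T_f ≈ 27.1 °C

Conservation of energy gives ΣQ = 0:
289×0.466×(T − 224) + 645×4.18×(T − 17.5) + 356×0.227×(T − 17.5) = 0
134.67(T − 224) + 2696.1(T − 17.5) + 80.81(T − 17.5) = 0
2911.6 T = 78763
T ≈ 27.05 °C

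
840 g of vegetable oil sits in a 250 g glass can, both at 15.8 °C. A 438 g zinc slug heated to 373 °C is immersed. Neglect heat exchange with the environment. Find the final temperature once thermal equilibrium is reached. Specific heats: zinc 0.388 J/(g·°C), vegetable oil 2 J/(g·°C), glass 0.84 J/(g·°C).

Let T be the final temperature. ΣQ_i = 0:
438·0.388·(T − 373) + 840·2·(T − 15.8) + 250·0.84·(T − 15.8) = 0
169.94(T − 373) + 1680(T − 15.8) + 210(T − 15.8) = 0
(169.94 + 1680 + 210) T = 169.94·373 + 1680·15.8 + 210·15.8
T = 93251/2059.9 ≈ 45.27 °C

T_f ≈ 45.3 °C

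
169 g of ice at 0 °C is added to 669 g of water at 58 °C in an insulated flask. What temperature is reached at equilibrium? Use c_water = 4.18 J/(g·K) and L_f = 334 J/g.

T_f ≈ 30.2 °C

Taking heat into each body as positive, Σ m c ΔT = 0:
fusion: m_ice L_f = 169×334 = 56446; warm the meltwater: 706.42 T; water cools: 669×4.18×(T − 58) = 2796.4(T − 58)
3502.8 T = 162192 − 56446 = 105746
T ≈ 30.19 °C — above 0 °C, consistent with complete melting.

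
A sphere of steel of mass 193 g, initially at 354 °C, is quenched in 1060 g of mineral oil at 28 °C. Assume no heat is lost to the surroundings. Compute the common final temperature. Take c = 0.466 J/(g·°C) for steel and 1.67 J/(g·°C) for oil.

T_f ≈ 43.8 °C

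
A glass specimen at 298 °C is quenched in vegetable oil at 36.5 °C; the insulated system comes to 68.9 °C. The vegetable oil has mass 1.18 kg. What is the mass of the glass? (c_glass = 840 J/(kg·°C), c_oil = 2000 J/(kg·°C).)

m ≈ 0.397 kg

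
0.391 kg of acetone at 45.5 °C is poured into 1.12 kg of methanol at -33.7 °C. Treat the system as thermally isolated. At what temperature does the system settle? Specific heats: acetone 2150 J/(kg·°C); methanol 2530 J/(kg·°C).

T_f ≈ -15.6 °C

Conservation of energy gives ΣQ = 0:
0.391·2150·(T − 45.5) + 1.12·2530·(T − (-33.7)) = 0
3674.3 T = -57243
T ≈ -15.58 °C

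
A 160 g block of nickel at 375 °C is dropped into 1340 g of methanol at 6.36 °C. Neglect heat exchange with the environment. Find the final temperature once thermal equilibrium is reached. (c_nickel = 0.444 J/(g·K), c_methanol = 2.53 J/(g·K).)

T_f ≈ 13.9 °C

|Q_nickel| = |Q_methanol|:
160·0.444·(375 − T) = 1340·2.53·(T − 6.36)
71.04(375 − T) = 3390.2(T − 6.36)
3461.2 T = 48202  ⇒  T ≈ 13.93 °C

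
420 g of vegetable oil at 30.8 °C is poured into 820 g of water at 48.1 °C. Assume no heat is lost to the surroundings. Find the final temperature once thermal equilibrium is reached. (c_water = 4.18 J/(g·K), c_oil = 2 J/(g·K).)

Setting the total heat transfer to zero:
820×4.18×(T − 48.1) + 420×2×(T − 30.8) = 0
3427.6(T − 48.1) + 840(T − 30.8) = 0
4267.6 T = 190740
T ≈ 44.69 °C

T_f ≈ 44.7 °C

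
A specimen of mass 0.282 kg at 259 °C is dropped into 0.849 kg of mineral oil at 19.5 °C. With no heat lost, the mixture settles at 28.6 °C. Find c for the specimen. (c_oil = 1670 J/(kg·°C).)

c ≈ 199 J/(kg·°C)

Taking heat into each body as positive, Σ m c ΔT = 0:
0.282·c·(28.6 − 259) + 0.849·1670·(28.6 − 19.5) = 0
-64.97 c = -12902
c = -12902/-64.97 ≈ 198.6 J/(kg·°C)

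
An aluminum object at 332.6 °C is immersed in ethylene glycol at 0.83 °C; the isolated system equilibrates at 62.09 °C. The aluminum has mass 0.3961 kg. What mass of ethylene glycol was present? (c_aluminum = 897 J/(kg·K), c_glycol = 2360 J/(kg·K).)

m ≈ 0.665 kg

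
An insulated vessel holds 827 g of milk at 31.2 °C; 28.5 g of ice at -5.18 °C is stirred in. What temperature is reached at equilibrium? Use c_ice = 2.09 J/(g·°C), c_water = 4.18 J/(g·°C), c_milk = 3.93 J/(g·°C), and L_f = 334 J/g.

T_f ≈ 27.2 °C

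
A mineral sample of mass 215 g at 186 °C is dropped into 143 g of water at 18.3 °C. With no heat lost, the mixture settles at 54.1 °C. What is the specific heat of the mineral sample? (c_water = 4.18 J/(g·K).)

c ≈ 0.755 J/(g·K)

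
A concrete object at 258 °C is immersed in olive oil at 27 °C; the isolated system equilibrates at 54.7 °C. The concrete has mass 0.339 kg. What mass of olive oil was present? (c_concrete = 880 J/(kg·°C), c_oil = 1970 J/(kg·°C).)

Heat lost by the concrete = heat gained by the oil:
0.339·880·(258 − 54.7) = m·1970·(54.7 − 27)
54569 m = 60648  ⇒  m ≈ 1.111 kg

m ≈ 1.11 kg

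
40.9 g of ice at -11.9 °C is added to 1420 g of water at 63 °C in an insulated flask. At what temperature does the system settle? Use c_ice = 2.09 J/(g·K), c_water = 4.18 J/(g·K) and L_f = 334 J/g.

T_f ≈ 58.8 °C

Conservation of energy gives ΣQ = 0:
ice -11.9→0 °C: 40.9·2.09·11.9 = 1017.2; latent heat to melt: 40.9·334 = 13661; warm the meltwater: 170.96 T; water: 5935.6(T − 63)
6106.6 T = 373943 − 14678 = 359265
T ≈ 58.83 °C — above 0 °C, consistent with complete melting.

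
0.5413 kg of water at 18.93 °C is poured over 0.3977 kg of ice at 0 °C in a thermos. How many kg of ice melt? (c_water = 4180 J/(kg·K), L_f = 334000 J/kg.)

m_melted ≈ 0.128 kg

Water can give up m c ΔT = 0.5413×4180×18.93 = 42832 J before reaching 0 °C.
Melting all 0.3977 kg of ice would need 0.3977×334000 = 132832 J.
42832 J < 132832 J, so only part of the ice melts and the system sits at 0 °C.
Mass melted = 42832/334000 ≈ 0.1282 kg.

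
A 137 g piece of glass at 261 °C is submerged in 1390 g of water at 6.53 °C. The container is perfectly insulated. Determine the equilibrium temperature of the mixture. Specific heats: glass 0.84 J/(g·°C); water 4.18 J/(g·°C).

T_f ≈ 11.5 °C

Setting the total heat transfer to zero:
137·0.84·(T − 261) + 1390·4.18·(T − 6.53) = 0
115.08(T − 261) + 5810.2(T − 6.53) = 0
(115.08 + 5810.2) T = 115.08·261 + 5810.2·6.53
T = 67976 / 5925.3 = 11.5 °C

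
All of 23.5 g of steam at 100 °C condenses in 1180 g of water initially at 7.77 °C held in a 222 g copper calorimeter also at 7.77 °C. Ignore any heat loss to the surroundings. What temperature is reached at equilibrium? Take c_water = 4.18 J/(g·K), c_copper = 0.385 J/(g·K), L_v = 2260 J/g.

Let T be the final temperature. ΣQ_i = 0:
condense steam: −23.5·2260 = −53110; condensate cools 100→T: 23.5·4.18·(T − 100) = 98.23(T − 100); water warms: 1180·4.18·(T − 7.77) = 4932.4(T − 7.77); copper cup: 222·0.385·(T − 7.77) = 85.47(T − 7.77)
5116.1 T = 53110 + 9823 + 38989 = 101922
T ≈ 19.92 °C — below 100 °C, confirming all the steam condensed.

T_f ≈ 19.9 °C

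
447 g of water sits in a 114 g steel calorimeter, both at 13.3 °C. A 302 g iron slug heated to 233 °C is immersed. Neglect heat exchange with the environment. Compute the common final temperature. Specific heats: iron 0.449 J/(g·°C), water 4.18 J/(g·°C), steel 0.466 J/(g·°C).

With ΣQ=0 the equilibrium temperature is the m·c-weighted mean:
T_f = (135.6·233 + 1868.5·13.3 + 53.12·13.3) / (135.6 + 1868.5 + 53.12)
    = 57151 / 2057.2 ≈ 27.78 °C

T_f ≈ 27.8 °C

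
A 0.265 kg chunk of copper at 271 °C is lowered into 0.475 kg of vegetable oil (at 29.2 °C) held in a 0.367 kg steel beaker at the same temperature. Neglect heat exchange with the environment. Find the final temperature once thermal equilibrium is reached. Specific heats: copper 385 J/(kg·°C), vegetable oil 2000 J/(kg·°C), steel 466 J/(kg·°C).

T_f is the heat-capacity-weighted average of the initial temperatures:
T_f = (102.03*271 + 950*29.2 + 171.02*29.2) / (102.03 + 950 + 171.02)
    = 60383 / 1223 ≈ 49.37 °C

T_f ≈ 49.4 °C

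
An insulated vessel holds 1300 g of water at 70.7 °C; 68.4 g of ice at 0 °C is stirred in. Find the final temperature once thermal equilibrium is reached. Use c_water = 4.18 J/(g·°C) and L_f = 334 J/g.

T_f ≈ 63.2 °C

Setting the total heat transfer to zero:
melt ice: 68.4·334 = 22846; meltwater 0→T: 68.4·4.18·T = 285.91 T; water: 5434(T − 70.7)
5719.9 T = 384184 − 22846 = 361338
T ≈ 63.17 °C. Since T > 0 °C, the all-ice-melts assumption holds.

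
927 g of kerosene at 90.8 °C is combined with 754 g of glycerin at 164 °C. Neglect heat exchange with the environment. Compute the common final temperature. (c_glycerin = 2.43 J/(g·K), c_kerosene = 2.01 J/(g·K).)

Taking heat into each body as positive, Σ m c ΔT = 0:
754·2.43·(T − 164) + 927·2.01·(T − 90.8) = 0
1832.2(T − 164) + 1863.3(T − 90.8) = 0
(1832.2 + 1863.3) T = 1832.2·164 + 1863.3·90.8
T ≈ 127.09 °C

T_f ≈ 127.1 °C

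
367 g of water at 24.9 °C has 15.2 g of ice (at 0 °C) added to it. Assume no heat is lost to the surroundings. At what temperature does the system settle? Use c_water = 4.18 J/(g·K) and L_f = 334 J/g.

Setting the total heat transfer to zero:
melt ice: 15.2×334 = 5076.8
  meltwater 0→T: 15.2×4.18×T = 63.54 T
  water: 1534.1(T − 24.9)
1597.6 T = 38198 − 5076.8 = 33121
T ≈ 20.73 °C. Since T > 0 °C, the all-ice-melts assumption holds.

T_f ≈ 20.7 °C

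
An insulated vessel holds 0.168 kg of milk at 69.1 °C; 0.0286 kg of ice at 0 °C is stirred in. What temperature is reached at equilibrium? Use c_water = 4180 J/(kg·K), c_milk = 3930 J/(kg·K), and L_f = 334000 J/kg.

Let T be the final temperature. ΣQ_i = 0:
melt ice: 0.0286×334000 = 9552.4
  meltwater 0→T: 0.0286×4180×T = 119.55 T
  milk: 660.24(T − 69.1)
779.79 T = 45623 − 9552.4 = 36070
T ≈ 46.26 °C — above 0 °C, consistent with complete melting.

T_f ≈ 46.3 °C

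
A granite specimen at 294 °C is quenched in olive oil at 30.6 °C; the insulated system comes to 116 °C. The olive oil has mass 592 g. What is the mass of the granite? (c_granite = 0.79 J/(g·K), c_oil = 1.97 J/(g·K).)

|Q_granite| = |Q_oil|:
m·0.79·(294 − 116) = 592·1.97·(116 − 30.6)
140.62 m = 99597  ⇒  m ≈ 708.3 g

m ≈ 708 g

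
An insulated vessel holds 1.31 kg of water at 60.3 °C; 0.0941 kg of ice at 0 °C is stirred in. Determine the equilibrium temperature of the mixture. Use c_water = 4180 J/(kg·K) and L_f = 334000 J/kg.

T_f ≈ 50.9 °C

Energy balance with sensible and latent terms:
melt ice: 0.0941×334000 = 31429
  warm the meltwater: 393.34 T
  water: 5475.8(T − 60.3)
5869.1 T = 330191 − 31429 = 298761
T ≈ 50.90 °C — above 0 °C, consistent with complete melting.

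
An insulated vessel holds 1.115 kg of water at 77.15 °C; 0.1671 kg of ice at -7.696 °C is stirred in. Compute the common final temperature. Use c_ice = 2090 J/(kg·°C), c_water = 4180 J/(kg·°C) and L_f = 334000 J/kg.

Conservation of energy gives ΣQ = 0:
warm ice to 0 °C: 0.1671·2090·(0 − (-7.696)) = 2687.7
  fusion: m_ice L_f = 0.1671·334000 = 55811
  meltwater 0→T: 0.1671·4180·T = 698.48 T
  water cools: 1.115·4180·(T − 77.15) = 4660.7(T − 77.15)
5359.2 T = 359573 − 58499 = 301074
T ≈ 56.18 °C (positive, so assuming full melt was valid).

T_f ≈ 56.2 °C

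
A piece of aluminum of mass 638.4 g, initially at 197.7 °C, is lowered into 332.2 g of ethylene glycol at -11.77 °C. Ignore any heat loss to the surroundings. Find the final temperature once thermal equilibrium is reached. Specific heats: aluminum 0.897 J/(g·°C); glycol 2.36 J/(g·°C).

T_f ≈ 76.6 °C

Set heat shed by the hot body equal to heat absorbed by the cold body:
638.4×0.897×(197.7 − T) = 332.2×2.36×(T − (-11.77))
572.64(197.7 − T) = 783.99(T − (-11.77))
1356.6 T = 103984  ⇒  T ≈ 76.65 °C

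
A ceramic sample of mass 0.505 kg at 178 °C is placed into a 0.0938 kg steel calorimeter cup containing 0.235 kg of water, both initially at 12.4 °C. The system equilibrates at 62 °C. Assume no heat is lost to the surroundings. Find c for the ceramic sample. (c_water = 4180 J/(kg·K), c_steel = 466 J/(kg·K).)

Conservation of energy gives ΣQ = 0:
0.505·c·(62 − 178) + 0.235·4180·(62 − 12.4) + 0.0938·466·(62 − 12.4) = 0
-58.58 c = -50890
c = -50890/-58.58 ≈ 868.7 J/(kg·K)

c ≈ 869 J/(kg·K)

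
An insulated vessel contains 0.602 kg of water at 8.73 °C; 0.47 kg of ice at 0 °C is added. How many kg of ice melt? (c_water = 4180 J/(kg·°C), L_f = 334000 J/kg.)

m_melted ≈ 0.0658 kg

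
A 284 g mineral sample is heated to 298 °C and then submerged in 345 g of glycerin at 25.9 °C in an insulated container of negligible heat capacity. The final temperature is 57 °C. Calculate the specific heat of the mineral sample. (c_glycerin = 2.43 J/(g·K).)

Heat lost by the mineral sample = heat gained by the glycerin:
284×c×(298 − 57) = 345×2.43×(57 − 25.9)
68444 c = 26073  ⇒  c ≈ 0.3809 J/(g·K)

c ≈ 0.381 J/(g·K)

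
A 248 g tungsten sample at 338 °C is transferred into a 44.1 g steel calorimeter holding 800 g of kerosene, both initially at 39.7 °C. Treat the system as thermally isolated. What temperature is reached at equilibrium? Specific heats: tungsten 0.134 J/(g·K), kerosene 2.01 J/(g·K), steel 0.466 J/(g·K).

T_f ≈ 45.7 °C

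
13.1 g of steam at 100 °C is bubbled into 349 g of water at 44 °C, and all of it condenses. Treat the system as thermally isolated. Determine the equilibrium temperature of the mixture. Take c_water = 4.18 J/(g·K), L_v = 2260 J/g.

T_f ≈ 65.6 °C

Taking heat into each body as positive, Σ m c ΔT = 0:
latent heat released on condensation: 13.1·2260 = 29606
  condensed water 100 °C→T: 54.76(T − 100)
  original water: 1458.8(T − 44)
1513.6 T = 29606 + 5475.8 + 64188 = 99270
T ≈ 65.59 °C, under the boiling point, so the assumption holds.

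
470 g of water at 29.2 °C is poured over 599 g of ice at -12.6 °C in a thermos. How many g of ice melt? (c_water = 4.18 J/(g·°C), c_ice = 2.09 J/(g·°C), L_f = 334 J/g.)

m_melted ≈ 125 g

Heat available from the water dropping to 0 °C: 470×4.18×29.2 = 57366 J.
Of that, 599×2.09×12.6 = 15774 J goes to bring the ice to 0 °C, leaving 41592 J.
Melting all 599 g of ice would need 599×334 = 200066 J.
Since 41592 < 200066 J, not all the ice melts; equilibrium is at 0 °C.
m_melt = 41592 / L_f = 124.5 g.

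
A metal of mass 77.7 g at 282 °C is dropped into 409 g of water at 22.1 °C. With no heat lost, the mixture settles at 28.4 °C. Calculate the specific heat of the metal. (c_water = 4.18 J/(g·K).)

c ≈ 0.547 J/(g·K)

Net heat exchanged in the isolated system is zero:
77.7×c×(28.4 − 282) + 409×4.18×(28.4 − 22.1) = 0
-19705 c = -10771
c = -10771/-19705 ≈ 0.5466 J/(g·K)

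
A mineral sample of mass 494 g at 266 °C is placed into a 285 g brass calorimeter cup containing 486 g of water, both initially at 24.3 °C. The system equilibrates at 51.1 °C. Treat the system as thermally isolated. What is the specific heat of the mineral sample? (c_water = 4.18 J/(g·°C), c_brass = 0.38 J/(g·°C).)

c ≈ 0.54 J/(g·°C)

Let T be the final temperature. ΣQ_i = 0:
494·c·(51.1 − 266) + 486·4.18·(51.1 − 24.3) + 285·0.38·(51.1 − 24.3) = 0
-106161 c = -57346
c = -57346/-106161 ≈ 0.5402 J/(g·°C)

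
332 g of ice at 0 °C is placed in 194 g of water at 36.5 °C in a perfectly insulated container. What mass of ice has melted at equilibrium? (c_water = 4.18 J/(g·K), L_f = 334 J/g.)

Water can give up m c ΔT = 194·4.18·36.5 = 29599 J before reaching 0 °C.
Fully melting the ice requires m_ice L_f = 332·334 = 110888 J.
29599 J < 110888 J, so only part of the ice melts and the system sits at 0 °C.
m_melted·334 = 29599  ⇒  m_melted ≈ 88.62 g.

m_melted ≈ 88.6 g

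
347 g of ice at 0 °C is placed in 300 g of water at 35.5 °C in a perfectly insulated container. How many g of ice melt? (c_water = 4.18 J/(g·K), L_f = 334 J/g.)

m_melted ≈ 133 g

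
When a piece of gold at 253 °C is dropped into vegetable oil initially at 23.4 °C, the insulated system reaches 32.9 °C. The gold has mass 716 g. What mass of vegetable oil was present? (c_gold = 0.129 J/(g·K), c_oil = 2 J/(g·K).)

m ≈ 1070 g

Net heat exchanged in the isolated system is zero:
716·0.129·(32.9 − 253) + m·2·(32.9 − 23.4) = 0
19 m = 20329
m = 20329/19 ≈ 1070 g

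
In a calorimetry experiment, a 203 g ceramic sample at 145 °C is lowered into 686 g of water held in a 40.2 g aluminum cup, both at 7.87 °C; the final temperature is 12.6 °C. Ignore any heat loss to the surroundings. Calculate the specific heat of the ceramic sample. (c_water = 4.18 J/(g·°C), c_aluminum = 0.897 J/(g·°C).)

c ≈ 0.511 J/(g·°C)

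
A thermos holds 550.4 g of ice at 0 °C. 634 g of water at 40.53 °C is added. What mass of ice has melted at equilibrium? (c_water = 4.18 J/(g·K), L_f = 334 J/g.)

m_melted ≈ 322 g

Water can give up m c ΔT = 634·4.18·40.53 = 107409 J before reaching 0 °C.
To melt every bit of ice: 550.4·334 = 183834 J.
107409 J < 183834 J, so only part of the ice melts and the system sits at 0 °C.
Mass melted = 107409/334 ≈ 321.6 g.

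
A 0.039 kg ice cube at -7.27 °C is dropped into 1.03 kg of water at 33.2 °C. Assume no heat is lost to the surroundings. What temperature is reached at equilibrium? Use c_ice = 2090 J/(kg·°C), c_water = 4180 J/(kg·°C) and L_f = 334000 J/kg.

T_f ≈ 28.9 °C

Energy conservation, ΣQ = 0:
warm ice to 0 °C: 0.039×2090×(0 − (-7.27)) = 592.58
  latent heat to melt: 0.039×334000 = 13026
  warm the meltwater: 163.02 T
  water: 4305.4(T − 33.2)
4468.4 T = 142939 − 13619 = 129321
T ≈ 28.94 °C (positive, so assuming full melt was valid).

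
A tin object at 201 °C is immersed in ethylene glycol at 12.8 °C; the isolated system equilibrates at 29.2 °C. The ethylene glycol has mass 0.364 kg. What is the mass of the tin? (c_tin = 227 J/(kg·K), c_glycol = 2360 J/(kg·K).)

m ≈ 0.361 kg

Setting the total heat transfer to zero:
m×227×(29.2 − 201) + 0.364×2360×(29.2 − 12.8) = 0
-38999 m = -14088
m = -14088/-38999 ≈ 0.3613 kg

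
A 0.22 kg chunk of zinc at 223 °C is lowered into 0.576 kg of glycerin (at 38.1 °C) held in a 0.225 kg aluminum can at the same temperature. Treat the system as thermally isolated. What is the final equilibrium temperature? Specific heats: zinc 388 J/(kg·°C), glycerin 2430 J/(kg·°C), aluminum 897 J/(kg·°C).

T_f ≈ 47.5 °C

Conservation of energy gives ΣQ = 0:
0.22×388×(T − 223) + 0.576×2430×(T − 38.1) + 0.225×897×(T − 38.1) = 0
85.36(T − 223) + 1399.7(T − 38.1) + 201.83(T − 38.1) = 0
1686.9 T = 80053
T = 80053/1686.9 ≈ 47.46 °C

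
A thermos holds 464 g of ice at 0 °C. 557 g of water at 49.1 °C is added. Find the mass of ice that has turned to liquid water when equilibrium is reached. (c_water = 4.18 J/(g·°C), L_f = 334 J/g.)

Cooling the water to 0 °C releases 557·4.18·49.1 = 114318 J.
To melt every bit of ice: 464·334 = 154976 J.
That's not enough to melt it all — equilibrium is at 0 °C with ice remaining.
m_melted·334 = 114318  ⇒  m_melted ≈ 342.3 g.

m_melted ≈ 342 g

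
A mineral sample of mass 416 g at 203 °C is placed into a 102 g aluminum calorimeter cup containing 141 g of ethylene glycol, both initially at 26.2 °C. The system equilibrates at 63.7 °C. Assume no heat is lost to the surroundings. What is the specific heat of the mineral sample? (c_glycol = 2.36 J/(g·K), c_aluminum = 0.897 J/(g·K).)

Setting the total heat transfer to zero:
416·c·(63.7 − 203) + 141·2.36·(63.7 − 26.2) + 102·0.897·(63.7 − 26.2) = 0
-57949 c = -15910
c = -15910/-57949 ≈ 0.2745 J/(g·K)

c ≈ 0.275 J/(g·K)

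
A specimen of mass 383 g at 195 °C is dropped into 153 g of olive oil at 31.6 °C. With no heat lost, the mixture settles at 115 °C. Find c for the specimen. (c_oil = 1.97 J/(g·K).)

c ≈ 0.82 J/(g·K)

Heat lost by the specimen = heat gained by the oil:
383·c·(195 − 115) = 153·1.97·(115 − 31.6)
30640 c = 25138  ⇒  c ≈ 0.8204 J/(g·K)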